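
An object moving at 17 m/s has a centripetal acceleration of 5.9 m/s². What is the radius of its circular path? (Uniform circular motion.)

r = v²/a_c = 17²/5.9 = 48.98 m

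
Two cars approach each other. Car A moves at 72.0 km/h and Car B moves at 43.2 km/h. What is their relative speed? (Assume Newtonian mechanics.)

v_rel = v_A + v_B = 72.0 + 43.2 = 115.2 km/h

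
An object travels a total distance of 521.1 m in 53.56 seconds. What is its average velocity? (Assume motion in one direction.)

v_avg = Δd / Δt = 521.1 / 53.56 = 9.73 m/s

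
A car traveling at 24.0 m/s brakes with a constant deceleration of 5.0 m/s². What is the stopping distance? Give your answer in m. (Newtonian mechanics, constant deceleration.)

d = v₀² / (2a) = 24.0² / (2 × 5.0) = 576.0 / 10.0 = 57.6 m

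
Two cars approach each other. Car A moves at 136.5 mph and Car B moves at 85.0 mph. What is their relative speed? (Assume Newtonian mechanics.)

v_rel = v_A + v_B = 136.5 + 85.0 = 221.5 mph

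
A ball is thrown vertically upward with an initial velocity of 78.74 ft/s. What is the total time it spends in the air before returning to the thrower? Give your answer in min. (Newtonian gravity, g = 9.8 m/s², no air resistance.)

v₀ = 78.74 ft/s × 0.3048 = 24.0 m/s
t_total = 2 × v₀ / g = 2 × 24.0 / 9.8 = 4.89796 s
t_total = 4.89796 s / 60.0 = 0.08163 min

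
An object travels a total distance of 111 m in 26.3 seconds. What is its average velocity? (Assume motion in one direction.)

v_avg = Δd / Δt = 111 / 26.3 = 4.22 m/s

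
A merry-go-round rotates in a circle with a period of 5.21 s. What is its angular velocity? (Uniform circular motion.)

ω = 2π/T = 2π/5.21 = 1.206 rad/s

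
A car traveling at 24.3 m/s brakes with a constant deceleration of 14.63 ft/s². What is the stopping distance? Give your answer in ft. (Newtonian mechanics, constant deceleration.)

a = 14.63 ft/s² × 0.3048 = 4.45922 m/s²
d = v₀² / (2a) = 24.3² / (2 × 4.45922) = 590.49 / 8.91844 = 66.21 m
d = 66.21 m / 0.3048 = 217.2 ft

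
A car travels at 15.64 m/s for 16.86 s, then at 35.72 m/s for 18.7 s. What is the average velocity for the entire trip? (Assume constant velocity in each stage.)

d₁ = v₁t₁ = 15.64 × 16.86 = 263.6904 m
d₂ = v₂t₂ = 35.72 × 18.7 = 667.964 m
d_total = 931.6544 m, t_total = 35.56 s
v_avg = d_total/t_total = 931.6544/35.56 = 26.2 m/s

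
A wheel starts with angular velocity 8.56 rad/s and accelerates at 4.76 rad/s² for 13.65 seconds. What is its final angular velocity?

ω = ω₀ + αt = 8.56 + 4.76 × 13.65 = 73.53 rad/s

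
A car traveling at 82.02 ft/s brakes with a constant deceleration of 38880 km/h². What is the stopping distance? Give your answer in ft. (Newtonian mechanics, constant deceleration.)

v₀ = 82.02 ft/s × 0.3048 = 24.9997 m/s
a = 38880 km/h² × 7.716049382716049e-05 = 3.0 m/s²
d = v₀² / (2a) = 24.9997² / (2 × 3.0) = 624.985 / 6.0 = 104.164 m
d = 104.164 m / 0.3048 = 341.7 ft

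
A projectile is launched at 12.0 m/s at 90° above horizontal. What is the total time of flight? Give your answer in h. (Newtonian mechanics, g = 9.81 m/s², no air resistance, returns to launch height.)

T = 2 × v₀ × sin(θ) / g = 2 × 12.0 × sin(90°) / 9.81 = 2 × 12.0 × 1.0 / 9.81 = 2.44648 s
T = 2.44648 s / 3600.0 = 0.0006796 h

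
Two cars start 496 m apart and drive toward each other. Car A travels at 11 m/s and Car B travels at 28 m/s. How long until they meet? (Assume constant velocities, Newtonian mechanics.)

Combined speed: v_combined = 11 + 28 = 39 m/s
Time to meet: t = d/v_combined = 496/39 = 12.72 s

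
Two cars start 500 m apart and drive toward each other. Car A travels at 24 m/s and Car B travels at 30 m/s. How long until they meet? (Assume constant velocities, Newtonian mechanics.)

Combined speed: v_combined = 24 + 30 = 54 m/s
Time to meet: t = d/v_combined = 500/54 = 9.26 s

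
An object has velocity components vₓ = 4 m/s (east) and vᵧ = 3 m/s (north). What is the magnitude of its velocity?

|v| = √(vₓ² + vᵧ²) = √(4² + 3²) = √(25) = 5.0 m/s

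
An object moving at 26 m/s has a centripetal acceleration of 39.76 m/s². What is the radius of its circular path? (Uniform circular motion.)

r = v²/a_c = 26²/39.76 = 17.0 m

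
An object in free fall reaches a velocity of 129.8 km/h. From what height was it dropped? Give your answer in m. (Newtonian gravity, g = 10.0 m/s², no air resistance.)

v = 129.8 km/h × 0.2777777777777778 = 36.0556 m/s
h = v² / (2g) = 36.0556² / (2 × 10.0) = 65.0 m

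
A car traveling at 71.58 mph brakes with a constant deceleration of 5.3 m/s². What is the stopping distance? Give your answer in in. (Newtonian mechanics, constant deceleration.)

v₀ = 71.58 mph × 0.44704 = 31.9991 m/s
d = v₀² / (2a) = 31.9991² / (2 × 5.3) = 1023.94 / 10.6 = 96.5981 m
d = 96.5981 m / 0.0254 = 3803 in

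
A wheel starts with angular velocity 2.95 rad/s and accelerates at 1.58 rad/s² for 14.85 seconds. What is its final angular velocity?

ω = ω₀ + αt = 2.95 + 1.58 × 14.85 = 26.41 rad/s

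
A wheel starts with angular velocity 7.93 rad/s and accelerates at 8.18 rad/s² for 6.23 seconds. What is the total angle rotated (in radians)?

θ = ω₀t + ½αt² = 7.93×6.23 + ½×8.18×6.23² = 208.15 rad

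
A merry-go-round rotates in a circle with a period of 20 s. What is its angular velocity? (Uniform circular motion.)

ω = 2π/T = 2π/20 = 0.3142 rad/s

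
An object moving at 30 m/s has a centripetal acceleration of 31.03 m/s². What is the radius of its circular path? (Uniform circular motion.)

r = v²/a_c = 30²/31.03 = 29.0 m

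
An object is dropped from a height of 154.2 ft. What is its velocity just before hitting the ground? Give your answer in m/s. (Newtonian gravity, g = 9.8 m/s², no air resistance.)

h = 154.2 ft × 0.3048 = 47.0002 m
v = √(2gh) = √(2 × 9.8 × 47.0002) = 30.35 m/s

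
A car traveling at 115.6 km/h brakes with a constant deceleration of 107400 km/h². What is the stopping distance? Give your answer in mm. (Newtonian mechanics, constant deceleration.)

v₀ = 115.6 km/h × 0.2777777777777778 = 32.1111 m/s
a = 107400 km/h² × 7.716049382716049e-05 = 8.28704 m/s²
d = v₀² / (2a) = 32.1111² / (2 × 8.28704) = 1031.12 / 16.5741 = 62.2127 m
d = 62.2127 m / 0.001 = 62210 mm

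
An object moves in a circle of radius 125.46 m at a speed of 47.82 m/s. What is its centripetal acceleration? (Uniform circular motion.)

a_c = v²/r = 47.82²/125.46 = 2286.7524/125.46 = 18.23 m/s²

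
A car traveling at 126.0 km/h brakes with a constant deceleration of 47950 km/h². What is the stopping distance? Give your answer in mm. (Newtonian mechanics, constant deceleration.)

v₀ = 126.0 km/h × 0.2777777777777778 = 35.0 m/s
a = 47950 km/h² × 7.716049382716049e-05 = 3.69985 m/s²
d = v₀² / (2a) = 35.0² / (2 × 3.69985) = 1225.0 / 7.3997 = 165.547 m
d = 165.547 m / 0.001 = 165500 mm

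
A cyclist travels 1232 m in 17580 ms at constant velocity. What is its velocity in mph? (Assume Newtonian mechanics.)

t = 17580 ms × 0.001 = 17.58 s
v = d / t = 1232 / 17.58 = 70.0796 m/s
v = 70.0796 m/s / 0.44704 = 156.8 mph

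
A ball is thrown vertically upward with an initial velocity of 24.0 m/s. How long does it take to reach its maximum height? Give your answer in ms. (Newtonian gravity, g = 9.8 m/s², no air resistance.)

t_up = v₀ / g = 24.0 / 9.8 = 2.44898 s
t_up = 2.44898 s / 0.001 = 2449 ms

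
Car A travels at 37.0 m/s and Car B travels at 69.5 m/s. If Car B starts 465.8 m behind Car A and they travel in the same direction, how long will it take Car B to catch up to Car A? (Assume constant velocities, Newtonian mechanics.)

Relative speed: v_rel = 69.5 - 37.0 = 32.5 m/s
Time to catch: t = d₀/v_rel = 465.8/32.5 = 14.33 s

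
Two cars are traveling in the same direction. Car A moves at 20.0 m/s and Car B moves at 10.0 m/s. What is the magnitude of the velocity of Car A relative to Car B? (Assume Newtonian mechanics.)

v_rel = |v_A - v_B| = |20.0 - 10.0| = 10.0 m/s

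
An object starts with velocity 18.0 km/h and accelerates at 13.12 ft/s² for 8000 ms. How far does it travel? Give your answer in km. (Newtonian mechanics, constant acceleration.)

v₀ = 18.0 km/h × 0.2777777777777778 = 5.0 m/s
a = 13.12 ft/s² × 0.3048 = 3.99898 m/s²
t = 8000 ms × 0.001 = 8.0 s
d = v₀ × t + ½ × a × t² = 5.0 × 8.0 + 0.5 × 3.99898 × 8.0² = 167.967 m
d = 167.967 m / 1000.0 = 0.168 km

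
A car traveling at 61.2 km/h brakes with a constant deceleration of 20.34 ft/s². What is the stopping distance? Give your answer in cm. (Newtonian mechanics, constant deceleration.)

v₀ = 61.2 km/h × 0.2777777777777778 = 17.0 m/s
a = 20.34 ft/s² × 0.3048 = 6.19963 m/s²
d = v₀² / (2a) = 17.0² / (2 × 6.19963) = 289.0 / 12.3993 = 23.3078 m
d = 23.3078 m / 0.01 = 2331 cm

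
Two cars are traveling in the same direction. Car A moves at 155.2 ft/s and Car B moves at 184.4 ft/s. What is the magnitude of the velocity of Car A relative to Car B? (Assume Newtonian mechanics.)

v_rel = |v_A - v_B| = |155.2 - 184.4| = 29.2 ft/s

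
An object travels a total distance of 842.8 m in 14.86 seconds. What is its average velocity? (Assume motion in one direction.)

v_avg = Δd / Δt = 842.8 / 14.86 = 56.72 m/s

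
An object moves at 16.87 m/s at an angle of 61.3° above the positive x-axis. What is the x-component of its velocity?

vₓ = v cos(θ) = 16.87 × cos(61.3°) = 8.1 m/s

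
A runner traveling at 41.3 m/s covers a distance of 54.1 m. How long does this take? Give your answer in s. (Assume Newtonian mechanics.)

t = d / v = 54.1 / 41.3 = 1.31 s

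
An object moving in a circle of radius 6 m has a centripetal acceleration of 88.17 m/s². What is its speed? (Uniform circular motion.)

v = √(a_c × r) = √(88.17 × 6) = 23.0 m/s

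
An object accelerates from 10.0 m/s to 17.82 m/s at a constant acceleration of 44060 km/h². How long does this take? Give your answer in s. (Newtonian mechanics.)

a = 44060 km/h² × 7.716049382716049e-05 = 3.39969 m/s²
t = (v - v₀) / a = (17.82 - 10.0) / 3.39969 = 2.3 s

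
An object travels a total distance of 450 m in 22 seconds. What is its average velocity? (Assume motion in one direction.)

v_avg = Δd / Δt = 450 / 22 = 20.45 m/s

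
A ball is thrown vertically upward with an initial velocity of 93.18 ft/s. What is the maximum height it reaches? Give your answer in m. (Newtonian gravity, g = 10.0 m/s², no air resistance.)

v₀ = 93.18 ft/s × 0.3048 = 28.4013 m/s
h_max = v₀² / (2g) = 28.4013² / (2 × 10.0) = 806.634 / 20.0 = 40.33 m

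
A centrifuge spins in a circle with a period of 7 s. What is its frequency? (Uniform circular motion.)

f = 1/T = 1/7 = 0.1429 Hz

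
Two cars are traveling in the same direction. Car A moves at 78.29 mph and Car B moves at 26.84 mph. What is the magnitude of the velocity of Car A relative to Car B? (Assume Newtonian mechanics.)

v_rel = |v_A - v_B| = |78.29 - 26.84| = 51.45 mph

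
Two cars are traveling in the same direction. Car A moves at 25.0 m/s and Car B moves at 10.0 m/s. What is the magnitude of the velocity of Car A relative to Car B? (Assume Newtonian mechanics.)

v_rel = |v_A - v_B| = |25.0 - 10.0| = 15.0 m/s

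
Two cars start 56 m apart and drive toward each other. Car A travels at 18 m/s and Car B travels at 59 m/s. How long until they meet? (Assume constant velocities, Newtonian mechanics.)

Combined speed: v_combined = 18 + 59 = 77 m/s
Time to meet: t = d/v_combined = 56/77 = 0.73 s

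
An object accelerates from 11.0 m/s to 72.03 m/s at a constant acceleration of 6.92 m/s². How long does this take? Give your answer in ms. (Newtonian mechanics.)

t = (v - v₀) / a = (72.03 - 11.0) / 6.92 = 8.81936 s
t = 8.81936 s / 0.001 = 8819 ms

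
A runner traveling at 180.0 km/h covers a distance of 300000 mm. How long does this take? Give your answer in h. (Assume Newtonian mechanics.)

d = 300000 mm × 0.001 = 300.0 m
v = 180.0 km/h × 0.2777777777777778 = 50.0 m/s
t = d / v = 300.0 / 50.0 = 6.0 s
t = 6.0 s / 3600.0 = 0.001667 h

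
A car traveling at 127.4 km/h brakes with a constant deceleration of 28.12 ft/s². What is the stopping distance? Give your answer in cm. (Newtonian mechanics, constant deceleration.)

v₀ = 127.4 km/h × 0.2777777777777778 = 35.3889 m/s
a = 28.12 ft/s² × 0.3048 = 8.57098 m/s²
d = v₀² / (2a) = 35.3889² / (2 × 8.57098) = 1252.37 / 17.142 = 73.0586 m
d = 73.0586 m / 0.01 = 7306 cm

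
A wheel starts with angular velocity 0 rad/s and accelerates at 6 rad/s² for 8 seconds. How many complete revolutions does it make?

θ = ω₀t + ½αt² = 0×8 + ½×6×8² = 192.0 rad
Total revolutions = θ/(2π) = 192.0/(2π) = 30.56
Complete revolutions = ⌊30.56⌋ = 30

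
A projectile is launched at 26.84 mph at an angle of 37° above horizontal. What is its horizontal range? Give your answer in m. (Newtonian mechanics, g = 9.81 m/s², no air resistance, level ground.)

v₀ = 26.84 mph × 0.44704 = 11.9986 m/s
R = v₀² × sin(2θ) / g = 11.9986² × sin(2 × 37°) / 9.81 = 143.966 × 0.961262 / 9.81 = 14.11 m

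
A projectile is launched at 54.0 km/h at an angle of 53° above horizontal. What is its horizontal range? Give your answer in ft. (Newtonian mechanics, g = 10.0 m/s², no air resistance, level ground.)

v₀ = 54.0 km/h × 0.2777777777777778 = 15.0 m/s
R = v₀² × sin(2θ) / g = 15.0² × sin(2 × 53°) / 10.0 = 225.0 × 0.961262 / 10.0 = 21.6284 m
R = 21.6284 m / 0.3048 = 70.96 ft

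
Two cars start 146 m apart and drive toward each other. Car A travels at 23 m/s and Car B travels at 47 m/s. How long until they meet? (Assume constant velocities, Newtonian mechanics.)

Combined speed: v_combined = 23 + 47 = 70 m/s
Time to meet: t = d/v_combined = 146/70 = 2.09 s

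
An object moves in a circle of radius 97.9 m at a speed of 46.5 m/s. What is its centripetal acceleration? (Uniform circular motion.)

a_c = v²/r = 46.5²/97.9 = 2162.25/97.9 = 22.09 m/s²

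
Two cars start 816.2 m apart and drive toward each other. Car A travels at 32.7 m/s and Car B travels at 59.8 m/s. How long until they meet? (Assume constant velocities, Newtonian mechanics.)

Combined speed: v_combined = 32.7 + 59.8 = 92.5 m/s
Time to meet: t = d/v_combined = 816.2/92.5 = 8.82 s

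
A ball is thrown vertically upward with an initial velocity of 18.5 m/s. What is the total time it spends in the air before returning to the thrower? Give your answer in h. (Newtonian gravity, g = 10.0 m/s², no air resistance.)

t_total = 2 × v₀ / g = 2 × 18.5 / 10.0 = 3.7 s
t_total = 3.7 s / 3600.0 = 0.001028 h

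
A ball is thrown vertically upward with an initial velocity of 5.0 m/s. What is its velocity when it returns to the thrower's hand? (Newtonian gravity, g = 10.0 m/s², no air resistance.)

By conservation of energy (no air resistance), the ball returns to the throw height with the same speed as launch, but directed downward.
|v_ground| = v₀ = 5.0 m/s
v_ground = 5.0 m/s (downward)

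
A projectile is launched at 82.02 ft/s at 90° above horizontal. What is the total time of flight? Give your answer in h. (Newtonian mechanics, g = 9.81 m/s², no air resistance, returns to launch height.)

v₀ = 82.02 ft/s × 0.3048 = 24.9997 m/s
T = 2 × v₀ × sin(θ) / g = 2 × 24.9997 × sin(90°) / 9.81 = 2 × 24.9997 × 1.0 / 9.81 = 5.09678 s
T = 5.09678 s / 3600.0 = 0.001416 h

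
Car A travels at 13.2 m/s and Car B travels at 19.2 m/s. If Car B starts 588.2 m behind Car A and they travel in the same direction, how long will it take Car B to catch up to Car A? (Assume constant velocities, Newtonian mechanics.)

Relative speed: v_rel = 19.2 - 13.2 = 6.0 m/s
Time to catch: t = d₀/v_rel = 588.2/6.0 = 98.03 s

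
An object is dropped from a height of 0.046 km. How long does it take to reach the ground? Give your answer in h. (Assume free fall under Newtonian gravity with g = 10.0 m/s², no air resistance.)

h = 0.046 km × 1000.0 = 46.0 m
t = √(2h/g) = √(2 × 46.0 / 10.0) = 3.03315 s
t = 3.03315 s / 3600.0 = 0.0008425 h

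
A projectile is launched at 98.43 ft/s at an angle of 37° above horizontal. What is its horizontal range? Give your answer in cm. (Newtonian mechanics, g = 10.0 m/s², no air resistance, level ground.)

v₀ = 98.43 ft/s × 0.3048 = 30.0015 m/s
R = v₀² × sin(2θ) / g = 30.0015² × sin(2 × 37°) / 10.0 = 900.09 × 0.961262 / 10.0 = 86.5222 m
R = 86.5222 m / 0.01 = 8652 cm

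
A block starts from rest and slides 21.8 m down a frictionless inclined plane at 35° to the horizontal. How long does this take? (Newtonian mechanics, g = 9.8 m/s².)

a = g sin(θ) = 9.8 × sin(35°) = 5.621 m/s²
t = √(2d/a) = √(2 × 21.8 / 5.621) = 2.79 s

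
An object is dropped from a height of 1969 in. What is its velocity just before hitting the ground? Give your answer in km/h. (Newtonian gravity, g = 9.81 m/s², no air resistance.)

h = 1969 in × 0.0254 = 50.0126 m
v = √(2gh) = √(2 × 9.81 × 50.0126) = 31.3249 m/s
v = 31.3249 m/s / 0.2777777777777778 = 112.8 km/h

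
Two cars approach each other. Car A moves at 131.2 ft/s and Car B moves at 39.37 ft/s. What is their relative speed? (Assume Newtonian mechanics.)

v_rel = v_A + v_B = 131.2 + 39.37 = 170.57 ft/s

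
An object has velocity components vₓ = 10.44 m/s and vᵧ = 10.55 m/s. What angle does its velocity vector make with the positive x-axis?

θ = arctan(vᵧ/vₓ) = arctan(10.55/10.44) = 45.3°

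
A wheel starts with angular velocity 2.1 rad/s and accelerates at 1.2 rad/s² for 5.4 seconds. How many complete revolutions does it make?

θ = ω₀t + ½αt² = 2.1×5.4 + ½×1.2×5.4² = 28.836 rad
Total revolutions = θ/(2π) = 28.836/(2π) = 4.59
Complete revolutions = ⌊4.59⌋ = 4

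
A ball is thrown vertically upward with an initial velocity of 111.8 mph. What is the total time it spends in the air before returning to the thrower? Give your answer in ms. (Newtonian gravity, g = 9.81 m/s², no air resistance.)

v₀ = 111.8 mph × 0.44704 = 49.9791 m/s
t_total = 2 × v₀ / g = 2 × 49.9791 / 9.81 = 10.1894 s
t_total = 10.1894 s / 0.001 = 10190 ms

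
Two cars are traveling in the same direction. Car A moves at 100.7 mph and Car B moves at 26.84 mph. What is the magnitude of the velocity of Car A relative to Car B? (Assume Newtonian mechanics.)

v_rel = |v_A - v_B| = |100.7 - 26.84| = 73.86 mph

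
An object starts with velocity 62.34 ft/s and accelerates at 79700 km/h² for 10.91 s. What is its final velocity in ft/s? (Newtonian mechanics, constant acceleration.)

v₀ = 62.34 ft/s × 0.3048 = 19.0012 m/s
a = 79700 km/h² × 7.716049382716049e-05 = 6.14969 m/s²
v = v₀ + a × t = 19.0012 + 6.14969 × 10.91 = 86.0943 m/s
v = 86.0943 m/s / 0.3048 = 282.5 ft/s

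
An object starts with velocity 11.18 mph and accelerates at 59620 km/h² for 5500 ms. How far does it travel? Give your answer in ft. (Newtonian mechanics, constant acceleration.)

v₀ = 11.18 mph × 0.44704 = 4.99791 m/s
a = 59620 km/h² × 7.716049382716049e-05 = 4.60031 m/s²
t = 5500 ms × 0.001 = 5.5 s
d = v₀ × t + ½ × a × t² = 4.99791 × 5.5 + 0.5 × 4.60031 × 5.5² = 97.0682 m
d = 97.0682 m / 0.3048 = 318.5 ft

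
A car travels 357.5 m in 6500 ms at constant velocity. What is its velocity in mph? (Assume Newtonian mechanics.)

t = 6500 ms × 0.001 = 6.5 s
v = d / t = 357.5 / 6.5 = 55.0 m/s
v = 55.0 m/s / 0.44704 = 123.0 mph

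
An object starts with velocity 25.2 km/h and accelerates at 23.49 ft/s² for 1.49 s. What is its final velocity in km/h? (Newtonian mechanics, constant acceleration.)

v₀ = 25.2 km/h × 0.2777777777777778 = 7.0 m/s
a = 23.49 ft/s² × 0.3048 = 7.15975 m/s²
v = v₀ + a × t = 7.0 + 7.15975 × 1.49 = 17.668 m/s
v = 17.668 m/s / 0.2777777777777778 = 63.6 km/h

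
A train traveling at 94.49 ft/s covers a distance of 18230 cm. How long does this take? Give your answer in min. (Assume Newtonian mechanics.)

d = 18230 cm × 0.01 = 182.3 m
v = 94.49 ft/s × 0.3048 = 28.8006 m/s
t = d / v = 182.3 / 28.8006 = 6.32973 s
t = 6.32973 s / 60.0 = 0.1055 min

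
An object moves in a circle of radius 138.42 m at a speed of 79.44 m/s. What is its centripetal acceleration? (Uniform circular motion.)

a_c = v²/r = 79.44²/138.42 = 6310.7136/138.42 = 45.59 m/s²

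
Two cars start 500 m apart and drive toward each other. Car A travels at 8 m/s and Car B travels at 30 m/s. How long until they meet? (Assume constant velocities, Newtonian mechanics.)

Combined speed: v_combined = 8 + 30 = 38 m/s
Time to meet: t = d/v_combined = 500/38 = 13.16 s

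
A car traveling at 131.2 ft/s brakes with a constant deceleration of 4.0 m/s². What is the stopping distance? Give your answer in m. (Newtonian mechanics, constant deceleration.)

v₀ = 131.2 ft/s × 0.3048 = 39.9898 m/s
d = v₀² / (2a) = 39.9898² / (2 × 4.0) = 1599.18 / 8.0 = 199.9 m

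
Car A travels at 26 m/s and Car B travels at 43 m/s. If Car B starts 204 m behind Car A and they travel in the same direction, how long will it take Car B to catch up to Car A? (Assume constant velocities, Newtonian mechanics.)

Relative speed: v_rel = 43 - 26 = 17 m/s
Time to catch: t = d₀/v_rel = 204/17 = 12.0 s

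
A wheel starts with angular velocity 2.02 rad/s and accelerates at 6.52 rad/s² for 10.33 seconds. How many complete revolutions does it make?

θ = ω₀t + ½αt² = 2.02×10.33 + ½×6.52×10.33² = 368.737614 rad
Total revolutions = θ/(2π) = 368.737614/(2π) = 58.69
Complete revolutions = ⌊58.69⌋ = 58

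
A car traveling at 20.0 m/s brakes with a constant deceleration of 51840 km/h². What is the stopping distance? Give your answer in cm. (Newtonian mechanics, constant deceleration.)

a = 51840 km/h² × 7.716049382716049e-05 = 4.0 m/s²
d = v₀² / (2a) = 20.0² / (2 × 4.0) = 400.0 / 8.0 = 50.0 m
d = 50.0 m / 0.01 = 5000 cm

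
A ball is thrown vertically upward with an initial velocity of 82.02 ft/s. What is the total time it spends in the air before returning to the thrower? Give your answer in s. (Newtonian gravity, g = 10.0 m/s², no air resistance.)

v₀ = 82.02 ft/s × 0.3048 = 24.9997 m/s
t_total = 2 × v₀ / g = 2 × 24.9997 / 10.0 = 5.0 s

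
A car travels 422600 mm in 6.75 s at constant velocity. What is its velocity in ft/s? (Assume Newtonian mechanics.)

d = 422600 mm × 0.001 = 422.6 m
v = d / t = 422.6 / 6.75 = 62.6074 m/s
v = 62.6074 m/s / 0.3048 = 205.4 ft/s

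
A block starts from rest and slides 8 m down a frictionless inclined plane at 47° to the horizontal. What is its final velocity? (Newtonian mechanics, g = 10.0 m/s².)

a = g sin(θ) = 10.0 × sin(47°) = 7.3135 m/s²
v = √(2ad) = √(2 × 7.3135 × 8) = 10.82 m/s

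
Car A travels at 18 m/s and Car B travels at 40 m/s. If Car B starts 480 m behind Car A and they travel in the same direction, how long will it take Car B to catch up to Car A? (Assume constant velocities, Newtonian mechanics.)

Relative speed: v_rel = 40 - 18 = 22 m/s
Time to catch: t = d₀/v_rel = 480/22 = 21.82 s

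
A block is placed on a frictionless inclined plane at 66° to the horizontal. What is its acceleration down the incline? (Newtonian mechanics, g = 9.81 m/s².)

a = g sin(θ) = 9.81 × sin(66°) = 9.81 × 0.9135 = 8.96 m/s²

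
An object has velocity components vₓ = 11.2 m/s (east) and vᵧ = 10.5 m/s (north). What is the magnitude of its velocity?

|v| = √(vₓ² + vᵧ²) = √(11.2² + 10.5²) = √(235.69) = 15.35 m/s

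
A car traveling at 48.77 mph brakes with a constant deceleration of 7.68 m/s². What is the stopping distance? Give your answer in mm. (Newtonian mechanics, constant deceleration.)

v₀ = 48.77 mph × 0.44704 = 21.8021 m/s
d = v₀² / (2a) = 21.8021² / (2 × 7.68) = 475.332 / 15.36 = 30.9461 m
d = 30.9461 m / 0.001 = 30950 mm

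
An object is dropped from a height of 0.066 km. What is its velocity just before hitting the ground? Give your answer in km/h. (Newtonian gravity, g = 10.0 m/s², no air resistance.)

h = 0.066 km × 1000.0 = 66.0 m
v = √(2gh) = √(2 × 10.0 × 66.0) = 36.3318 m/s
v = 36.3318 m/s / 0.2777777777777778 = 130.8 km/h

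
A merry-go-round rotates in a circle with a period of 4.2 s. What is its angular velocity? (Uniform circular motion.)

ω = 2π/T = 2π/4.2 = 1.496 rad/s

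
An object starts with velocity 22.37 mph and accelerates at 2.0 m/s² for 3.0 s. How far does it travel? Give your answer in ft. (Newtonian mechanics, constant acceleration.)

v₀ = 22.37 mph × 0.44704 = 10.0003 m/s
d = v₀ × t + ½ × a × t² = 10.0003 × 3.0 + 0.5 × 2.0 × 3.0² = 39.0009 m
d = 39.0009 m / 0.3048 = 128.0 ft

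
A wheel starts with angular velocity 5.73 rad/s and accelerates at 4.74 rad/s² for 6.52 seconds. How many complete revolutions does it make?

θ = ω₀t + ½αt² = 5.73×6.52 + ½×4.74×6.52² = 138.109248 rad
Total revolutions = θ/(2π) = 138.109248/(2π) = 21.98
Complete revolutions = ⌊21.98⌋ = 21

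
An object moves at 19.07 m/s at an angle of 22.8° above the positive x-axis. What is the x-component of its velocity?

vₓ = v cos(θ) = 19.07 × cos(22.8°) = 17.58 m/s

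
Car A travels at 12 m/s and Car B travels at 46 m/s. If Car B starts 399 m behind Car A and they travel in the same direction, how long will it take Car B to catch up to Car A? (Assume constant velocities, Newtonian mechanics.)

Relative speed: v_rel = 46 - 12 = 34 m/s
Time to catch: t = d₀/v_rel = 399/34 = 11.74 s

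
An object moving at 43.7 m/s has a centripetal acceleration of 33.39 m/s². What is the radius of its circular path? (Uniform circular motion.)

r = v²/a_c = 43.7²/33.39 = 57.19 m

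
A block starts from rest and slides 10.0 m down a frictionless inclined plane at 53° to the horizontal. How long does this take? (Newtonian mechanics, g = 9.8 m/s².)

a = g sin(θ) = 9.8 × sin(53°) = 7.8266 m/s²
t = √(2d/a) = √(2 × 10.0 / 7.8266) = 1.6 s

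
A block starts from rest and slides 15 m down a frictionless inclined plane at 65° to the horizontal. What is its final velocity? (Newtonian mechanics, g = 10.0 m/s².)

a = g sin(θ) = 10.0 × sin(65°) = 9.0631 m/s²
v = √(2ad) = √(2 × 9.0631 × 15) = 16.49 m/s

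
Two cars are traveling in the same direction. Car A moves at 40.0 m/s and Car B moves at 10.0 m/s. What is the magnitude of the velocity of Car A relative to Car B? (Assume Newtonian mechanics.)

v_rel = |v_A - v_B| = |40.0 - 10.0| = 30.0 m/s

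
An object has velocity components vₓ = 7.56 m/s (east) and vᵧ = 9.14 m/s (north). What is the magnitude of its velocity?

|v| = √(vₓ² + vᵧ²) = √(7.56² + 9.14²) = √(140.6932) = 11.86 m/s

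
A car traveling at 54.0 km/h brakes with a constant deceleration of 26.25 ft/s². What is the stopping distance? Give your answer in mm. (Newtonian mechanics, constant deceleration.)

v₀ = 54.0 km/h × 0.2777777777777778 = 15.0 m/s
a = 26.25 ft/s² × 0.3048 = 8.001 m/s²
d = v₀² / (2a) = 15.0² / (2 × 8.001) = 225.0 / 16.002 = 14.0607 m
d = 14.0607 m / 0.001 = 14060 mm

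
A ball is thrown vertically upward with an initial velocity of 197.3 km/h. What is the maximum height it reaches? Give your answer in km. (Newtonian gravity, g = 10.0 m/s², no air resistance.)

v₀ = 197.3 km/h × 0.2777777777777778 = 54.8056 m/s
h_max = v₀² / (2g) = 54.8056² / (2 × 10.0) = 3003.65 / 20.0 = 150.183 m
h_max = 150.183 m / 1000.0 = 0.1502 km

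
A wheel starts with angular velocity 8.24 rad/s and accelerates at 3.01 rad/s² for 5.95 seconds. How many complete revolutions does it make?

θ = ω₀t + ½αt² = 8.24×5.95 + ½×3.01×5.95² = 102.3087625 rad
Total revolutions = θ/(2π) = 102.3087625/(2π) = 16.28
Complete revolutions = ⌊16.28⌋ = 16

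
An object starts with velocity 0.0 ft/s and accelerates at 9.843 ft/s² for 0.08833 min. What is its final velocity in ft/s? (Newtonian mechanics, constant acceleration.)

v₀ = 0.0 ft/s × 0.3048 = 0.0 m/s
a = 9.843 ft/s² × 0.3048 = 3.00015 m/s²
t = 0.08833 min × 60.0 = 5.2998 s
v = v₀ + a × t = 0.0 + 3.00015 × 5.2998 = 15.9002 m/s
v = 15.9002 m/s / 0.3048 = 52.17 ft/s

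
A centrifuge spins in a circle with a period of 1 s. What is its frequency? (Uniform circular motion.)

f = 1/T = 1/1 = 1.0 Hz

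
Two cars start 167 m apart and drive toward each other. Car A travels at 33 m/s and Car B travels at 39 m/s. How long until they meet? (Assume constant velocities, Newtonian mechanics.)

Combined speed: v_combined = 33 + 39 = 72 m/s
Time to meet: t = d/v_combined = 167/72 = 2.32 s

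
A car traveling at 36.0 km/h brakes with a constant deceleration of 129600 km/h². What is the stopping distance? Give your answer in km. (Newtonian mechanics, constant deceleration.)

v₀ = 36.0 km/h × 0.2777777777777778 = 10.0 m/s
a = 129600 km/h² × 7.716049382716049e-05 = 10.0 m/s²
d = v₀² / (2a) = 10.0² / (2 × 10.0) = 100.0 / 20.0 = 5.0 m
d = 5.0 m / 1000.0 = 0.005 km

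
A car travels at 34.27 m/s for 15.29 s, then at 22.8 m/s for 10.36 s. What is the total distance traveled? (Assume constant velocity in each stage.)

d₁ = v₁t₁ = 34.27 × 15.29 = 523.9883 m
d₂ = v₂t₂ = 22.8 × 10.36 = 236.208 m
d_total = 523.9883 + 236.208 = 760.2 m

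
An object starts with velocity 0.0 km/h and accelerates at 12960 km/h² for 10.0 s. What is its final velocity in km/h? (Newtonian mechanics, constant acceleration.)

v₀ = 0.0 km/h × 0.2777777777777778 = 0.0 m/s
a = 12960 km/h² × 7.716049382716049e-05 = 1.0 m/s²
v = v₀ + a × t = 0.0 + 1.0 × 10.0 = 10.0 m/s
v = 10.0 m/s / 0.2777777777777778 = 36.0 km/h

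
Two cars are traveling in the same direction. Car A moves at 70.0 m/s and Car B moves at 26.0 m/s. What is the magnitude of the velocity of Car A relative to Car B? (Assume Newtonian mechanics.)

v_rel = |v_A - v_B| = |70.0 - 26.0| = 44.0 m/s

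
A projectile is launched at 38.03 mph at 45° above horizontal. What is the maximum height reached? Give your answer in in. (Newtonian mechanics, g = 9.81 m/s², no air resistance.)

v₀ = 38.03 mph × 0.44704 = 17.0009 m/s
H = v₀² × sin²(θ) / (2g) = 17.0009² × sin(45°)² / (2 × 9.81) = 289.031 × 0.5 / 19.62 = 7.36572 m
H = 7.36572 m / 0.0254 = 290.0 in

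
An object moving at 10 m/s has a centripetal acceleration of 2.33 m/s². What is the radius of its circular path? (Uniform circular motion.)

r = v²/a_c = 10²/2.33 = 42.92 m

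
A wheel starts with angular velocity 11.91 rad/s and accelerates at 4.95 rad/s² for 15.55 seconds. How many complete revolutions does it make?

θ = ω₀t + ½αt² = 11.91×15.55 + ½×4.95×15.55² = 783.6616875 rad
Total revolutions = θ/(2π) = 783.6616875/(2π) = 124.72
Complete revolutions = ⌊124.72⌋ = 124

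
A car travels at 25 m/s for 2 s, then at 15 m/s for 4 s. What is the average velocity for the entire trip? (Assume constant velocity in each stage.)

d₁ = v₁t₁ = 25 × 2 = 50 m
d₂ = v₂t₂ = 15 × 4 = 60 m
d_total = 110 m, t_total = 6 s
v_avg = d_total/t_total = 110/6 = 18.33 m/s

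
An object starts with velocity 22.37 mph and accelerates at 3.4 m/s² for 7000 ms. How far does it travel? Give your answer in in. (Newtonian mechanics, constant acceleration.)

v₀ = 22.37 mph × 0.44704 = 10.0003 m/s
t = 7000 ms × 0.001 = 7.0 s
d = v₀ × t + ½ × a × t² = 10.0003 × 7.0 + 0.5 × 3.4 × 7.0² = 153.302 m
d = 153.302 m / 0.0254 = 6036 in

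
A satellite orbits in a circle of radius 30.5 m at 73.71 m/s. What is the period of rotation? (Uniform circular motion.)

T = 2πr/v = 2π×30.5/73.71 = 2.6 s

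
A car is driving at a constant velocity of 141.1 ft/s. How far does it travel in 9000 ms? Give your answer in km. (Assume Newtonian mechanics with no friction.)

v = 141.1 ft/s × 0.3048 = 43.0073 m/s
t = 9000 ms × 0.001 = 9.0 s
d = v × t = 43.0073 × 9.0 = 387.066 m
d = 387.066 m / 1000.0 = 0.3871 km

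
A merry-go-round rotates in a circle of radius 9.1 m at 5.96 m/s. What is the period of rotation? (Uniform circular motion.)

T = 2πr/v = 2π×9.1/5.96 = 9.59 s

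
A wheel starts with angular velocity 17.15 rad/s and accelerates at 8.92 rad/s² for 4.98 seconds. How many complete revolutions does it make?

θ = ω₀t + ½αt² = 17.15×4.98 + ½×8.92×4.98² = 196.016784 rad
Total revolutions = θ/(2π) = 196.016784/(2π) = 31.2
Complete revolutions = ⌊31.2⌋ = 31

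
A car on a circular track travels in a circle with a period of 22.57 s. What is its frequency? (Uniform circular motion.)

f = 1/T = 1/22.57 = 0.0443 Hz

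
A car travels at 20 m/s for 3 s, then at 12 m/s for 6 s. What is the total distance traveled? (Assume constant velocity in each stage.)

d₁ = v₁t₁ = 20 × 3 = 60 m
d₂ = v₂t₂ = 12 × 6 = 72 m
d_total = 60 + 72 = 132 m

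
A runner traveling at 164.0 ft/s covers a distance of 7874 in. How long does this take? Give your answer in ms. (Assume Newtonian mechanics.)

d = 7874 in × 0.0254 = 200.0 m
v = 164.0 ft/s × 0.3048 = 49.9872 m/s
t = d / v = 200.0 / 49.9872 = 4.00102 s
t = 4.00102 s / 0.001 = 4001 ms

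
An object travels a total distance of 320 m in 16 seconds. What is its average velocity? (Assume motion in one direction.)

v_avg = Δd / Δt = 320 / 16 = 20.0 m/s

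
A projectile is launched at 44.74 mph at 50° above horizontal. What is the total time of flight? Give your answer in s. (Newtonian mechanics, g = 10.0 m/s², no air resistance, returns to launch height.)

v₀ = 44.74 mph × 0.44704 = 20.0006 m/s
T = 2 × v₀ × sin(θ) / g = 2 × 20.0006 × sin(50°) / 10.0 = 2 × 20.0006 × 0.766044 / 10.0 = 3.064 s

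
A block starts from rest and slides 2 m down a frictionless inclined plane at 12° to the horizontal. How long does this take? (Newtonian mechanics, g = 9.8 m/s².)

a = g sin(θ) = 9.8 × sin(12°) = 2.0375 m/s²
t = √(2d/a) = √(2 × 2 / 2.0375) = 1.4 s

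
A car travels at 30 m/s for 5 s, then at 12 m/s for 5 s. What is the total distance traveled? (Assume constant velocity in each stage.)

d₁ = v₁t₁ = 30 × 5 = 150 m
d₂ = v₂t₂ = 12 × 5 = 60 m
d_total = 150 + 60 = 210 m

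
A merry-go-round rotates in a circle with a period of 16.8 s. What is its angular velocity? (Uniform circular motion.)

ω = 2π/T = 2π/16.8 = 0.374 rad/s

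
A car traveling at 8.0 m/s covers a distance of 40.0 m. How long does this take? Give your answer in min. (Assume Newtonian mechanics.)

t = d / v = 40.0 / 8.0 = 5.0 s
t = 5.0 s / 60.0 = 0.08333 min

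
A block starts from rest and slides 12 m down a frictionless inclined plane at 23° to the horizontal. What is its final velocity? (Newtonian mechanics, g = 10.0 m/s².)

a = g sin(θ) = 10.0 × sin(23°) = 3.9073 m/s²
v = √(2ad) = √(2 × 3.9073 × 12) = 9.68 m/s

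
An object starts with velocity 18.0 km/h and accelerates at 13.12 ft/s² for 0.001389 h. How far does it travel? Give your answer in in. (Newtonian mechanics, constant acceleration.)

v₀ = 18.0 km/h × 0.2777777777777778 = 5.0 m/s
a = 13.12 ft/s² × 0.3048 = 3.99898 m/s²
t = 0.001389 h × 3600.0 = 5.0004 s
d = v₀ × t + ½ × a × t² = 5.0 × 5.0004 + 0.5 × 3.99898 × 5.0004² = 74.9972 m
d = 74.9972 m / 0.0254 = 2953 in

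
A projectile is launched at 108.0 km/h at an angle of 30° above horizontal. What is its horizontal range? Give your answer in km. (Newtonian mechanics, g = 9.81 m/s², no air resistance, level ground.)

v₀ = 108.0 km/h × 0.2777777777777778 = 30.0 m/s
R = v₀² × sin(2θ) / g = 30.0² × sin(2 × 30°) / 9.81 = 900.0 × 0.866025 / 9.81 = 79.4518 m
R = 79.4518 m / 1000.0 = 0.07945 km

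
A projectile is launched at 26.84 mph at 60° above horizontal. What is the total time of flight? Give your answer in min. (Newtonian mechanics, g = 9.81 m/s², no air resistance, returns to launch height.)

v₀ = 26.84 mph × 0.44704 = 11.9986 m/s
T = 2 × v₀ × sin(θ) / g = 2 × 11.9986 × sin(60°) / 9.81 = 2 × 11.9986 × 0.866025 / 9.81 = 2.11847 s
T = 2.11847 s / 60.0 = 0.03531 min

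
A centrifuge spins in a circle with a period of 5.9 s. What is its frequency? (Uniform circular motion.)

f = 1/T = 1/5.9 = 0.1695 Hz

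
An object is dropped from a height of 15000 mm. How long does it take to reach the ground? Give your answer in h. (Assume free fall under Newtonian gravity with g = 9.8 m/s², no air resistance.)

h = 15000 mm × 0.001 = 15.0 m
t = √(2h/g) = √(2 × 15.0 / 9.8) = 1.74964 s
t = 1.74964 s / 3600.0 = 0.000486 h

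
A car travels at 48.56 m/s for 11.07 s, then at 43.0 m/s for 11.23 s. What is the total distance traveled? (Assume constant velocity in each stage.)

d₁ = v₁t₁ = 48.56 × 11.07 = 537.5592 m
d₂ = v₂t₂ = 43.0 × 11.23 = 482.89 m
d_total = 537.5592 + 482.89 = 1020.45 m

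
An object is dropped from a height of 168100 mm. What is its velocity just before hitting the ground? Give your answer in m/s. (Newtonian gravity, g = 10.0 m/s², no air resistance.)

h = 168100 mm × 0.001 = 168.1 m
v = √(2gh) = √(2 × 10.0 × 168.1) = 57.98 m/s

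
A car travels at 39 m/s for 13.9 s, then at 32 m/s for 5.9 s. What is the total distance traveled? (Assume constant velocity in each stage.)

d₁ = v₁t₁ = 39 × 13.9 = 542.1 m
d₂ = v₂t₂ = 32 × 5.9 = 188.8 m
d_total = 542.1 + 188.8 = 730.9 m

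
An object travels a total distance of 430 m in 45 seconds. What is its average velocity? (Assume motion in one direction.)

v_avg = Δd / Δt = 430 / 45 = 9.56 m/s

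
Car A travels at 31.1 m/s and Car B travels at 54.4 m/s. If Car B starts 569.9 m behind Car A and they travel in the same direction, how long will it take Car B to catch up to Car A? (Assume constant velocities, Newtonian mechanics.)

Relative speed: v_rel = 54.4 - 31.1 = 23.3 m/s
Time to catch: t = d₀/v_rel = 569.9/23.3 = 24.46 s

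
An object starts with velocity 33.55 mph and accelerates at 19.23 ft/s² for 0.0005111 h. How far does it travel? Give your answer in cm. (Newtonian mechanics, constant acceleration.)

v₀ = 33.55 mph × 0.44704 = 14.9982 m/s
a = 19.23 ft/s² × 0.3048 = 5.8613 m/s²
t = 0.0005111 h × 3600.0 = 1.83996 s
d = v₀ × t + ½ × a × t² = 14.9982 × 1.83996 + 0.5 × 5.8613 × 1.83996² = 37.5177 m
d = 37.5177 m / 0.01 = 3752 cm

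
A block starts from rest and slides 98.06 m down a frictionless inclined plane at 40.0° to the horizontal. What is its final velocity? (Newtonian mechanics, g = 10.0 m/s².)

a = g sin(θ) = 10.0 × sin(40.0°) = 6.4279 m/s²
v = √(2ad) = √(2 × 6.4279 × 98.06) = 35.51 m/s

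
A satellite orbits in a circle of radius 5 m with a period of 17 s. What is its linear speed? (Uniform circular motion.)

v = 2πr/T = 2π×5/17 = 1.85 m/s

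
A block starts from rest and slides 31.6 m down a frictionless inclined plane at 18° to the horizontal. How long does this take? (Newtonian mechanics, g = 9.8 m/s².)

a = g sin(θ) = 9.8 × sin(18°) = 3.0284 m/s²
t = √(2d/a) = √(2 × 31.6 / 3.0284) = 4.57 s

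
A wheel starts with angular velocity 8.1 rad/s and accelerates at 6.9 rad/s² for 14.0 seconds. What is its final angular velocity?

ω = ω₀ + αt = 8.1 + 6.9 × 14.0 = 104.7 rad/s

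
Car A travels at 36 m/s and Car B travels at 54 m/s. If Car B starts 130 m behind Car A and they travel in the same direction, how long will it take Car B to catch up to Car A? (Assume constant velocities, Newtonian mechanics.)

Relative speed: v_rel = 54 - 36 = 18 m/s
Time to catch: t = d₀/v_rel = 130/18 = 7.22 s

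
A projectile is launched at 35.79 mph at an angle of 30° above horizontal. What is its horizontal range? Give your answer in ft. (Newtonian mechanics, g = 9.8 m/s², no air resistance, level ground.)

v₀ = 35.79 mph × 0.44704 = 15.9996 m/s
R = v₀² × sin(2θ) / g = 15.9996² × sin(2 × 30°) / 9.8 = 255.987 × 0.866025 / 9.8 = 22.6215 m
R = 22.6215 m / 0.3048 = 74.22 ft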